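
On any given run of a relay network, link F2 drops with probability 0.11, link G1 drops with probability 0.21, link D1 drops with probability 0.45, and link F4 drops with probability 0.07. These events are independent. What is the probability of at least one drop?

Since the events are independent, P(none) is the product of the individual non-occurrence probabilities.
P(none) = (1 − 0.11) × (1 − 0.21) × (1 − 0.45) × (1 − 0.07) = 0.89 × 0.79 × 0.55 × 0.93 = 0.35963565
P(at least one) = 1 − 0.35963565 = 0.64036435

0.64036435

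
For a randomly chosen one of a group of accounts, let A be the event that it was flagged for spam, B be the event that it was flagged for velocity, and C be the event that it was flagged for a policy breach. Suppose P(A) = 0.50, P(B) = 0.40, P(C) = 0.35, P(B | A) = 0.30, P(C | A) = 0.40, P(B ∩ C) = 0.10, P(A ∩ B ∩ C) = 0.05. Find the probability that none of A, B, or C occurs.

P(A ∩ B) = P(A)·P(B|A) = 0.50 × 0.30 = 0.15
P(A ∩ C) = P(A)·P(C|A) = 0.50 × 0.40 = 0.20
Apply inclusion-exclusion:
P(A ∪ B ∪ C) = 0.50 + 0.40 + 0.35 − 0.15 − 0.20 − 0.10 + 0.05 = 0.85
P(none) = 1 − 0.85 = 0.15

0.15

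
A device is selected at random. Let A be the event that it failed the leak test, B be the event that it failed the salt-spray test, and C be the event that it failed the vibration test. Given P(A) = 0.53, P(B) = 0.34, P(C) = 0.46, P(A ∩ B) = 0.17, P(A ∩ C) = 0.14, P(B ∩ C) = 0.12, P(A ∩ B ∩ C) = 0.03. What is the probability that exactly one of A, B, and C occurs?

P(exactly one) = 0.53 + 0.34 + 0.46 − 2·0.17 − 2·0.14 − 2·0.12 + 3·0.03 = 0.56

0.56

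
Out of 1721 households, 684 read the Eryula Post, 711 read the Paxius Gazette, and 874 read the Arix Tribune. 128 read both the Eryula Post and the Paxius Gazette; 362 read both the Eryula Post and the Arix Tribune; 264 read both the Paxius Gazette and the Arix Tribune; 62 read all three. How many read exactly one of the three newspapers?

947

|exactly one| = 684 + 711 + 874 − 2·128 − 2·362 − 2·264 + 3·62 = 947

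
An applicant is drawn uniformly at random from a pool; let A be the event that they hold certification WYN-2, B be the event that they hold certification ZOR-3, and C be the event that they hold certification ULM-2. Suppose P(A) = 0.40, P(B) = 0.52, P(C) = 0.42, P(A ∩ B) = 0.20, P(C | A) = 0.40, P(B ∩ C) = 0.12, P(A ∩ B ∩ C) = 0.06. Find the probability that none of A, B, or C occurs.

P(A ∩ C) = P(A)·P(C|A) = 0.40 × 0.40 = 0.16
By inclusion-exclusion,
P(A ∪ B ∪ C) = 0.40 + 0.52 + 0.42 − 0.20 − 0.16 − 0.12 + 0.06 = 0.92
P(none) = 1 − 0.92 = 0.08

0.08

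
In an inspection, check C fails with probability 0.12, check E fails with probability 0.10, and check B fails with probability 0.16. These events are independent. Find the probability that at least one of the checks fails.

0.33472

P(none) = (1 − 0.12) × (1 − 0.10) × (1 − 0.16) = 0.88 × 0.90 × 0.84 = 0.66528
P(at least one) = 1 − 0.66528 = 0.33472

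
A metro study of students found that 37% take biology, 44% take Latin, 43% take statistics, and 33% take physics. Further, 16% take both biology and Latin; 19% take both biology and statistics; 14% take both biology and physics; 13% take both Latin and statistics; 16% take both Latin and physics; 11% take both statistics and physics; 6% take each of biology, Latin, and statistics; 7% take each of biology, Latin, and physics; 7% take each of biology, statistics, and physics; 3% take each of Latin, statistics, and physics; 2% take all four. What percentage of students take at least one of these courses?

89%

By inclusion–exclusion:
P(union) = 37 + 44 + 43 + 33 − 16 − 19 − 14 − 13 − 16 − 11 + 6 + 7 + 7 + 3 − 2 = 89%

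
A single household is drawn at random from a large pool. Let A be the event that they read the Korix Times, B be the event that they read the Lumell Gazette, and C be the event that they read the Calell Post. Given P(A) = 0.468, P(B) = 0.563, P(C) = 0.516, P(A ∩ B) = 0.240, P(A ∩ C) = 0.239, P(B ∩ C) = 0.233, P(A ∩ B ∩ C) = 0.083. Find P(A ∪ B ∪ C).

Using inclusion–exclusion:
P(A ∪ B ∪ C) = 0.468 + 0.563 + 0.516 − 0.240 − 0.239 − 0.233 + 0.083 = 0.918

0.918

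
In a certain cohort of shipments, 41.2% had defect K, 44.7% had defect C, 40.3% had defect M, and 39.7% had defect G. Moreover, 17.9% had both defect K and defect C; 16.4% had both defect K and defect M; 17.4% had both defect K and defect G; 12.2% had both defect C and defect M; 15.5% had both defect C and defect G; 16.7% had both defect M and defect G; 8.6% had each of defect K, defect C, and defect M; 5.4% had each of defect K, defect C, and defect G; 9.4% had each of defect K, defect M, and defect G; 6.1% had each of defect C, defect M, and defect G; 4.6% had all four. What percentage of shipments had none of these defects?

5.3%

By inclusion-exclusion,
P(at least one) = 41.2 + 44.7 + 40.3 + 39.7 − 17.9 − 16.4 − 17.4 − 12.2 − 15.5 − 16.7 + 8.6 + 5.4 + 9.4 + 6.1 − 4.6 = 94.7%
P(none) = 100% − 94.7% = 5.3%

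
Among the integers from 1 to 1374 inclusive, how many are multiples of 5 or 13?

Inclusion–exclusion gives
⌊1374/5⌋ + ⌊1374/13⌋ − ⌊1374/65⌋ = 274 + 105 − 21 = 358

358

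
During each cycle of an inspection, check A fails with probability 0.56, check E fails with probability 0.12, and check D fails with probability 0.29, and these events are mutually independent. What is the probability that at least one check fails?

0.725088

P(none) = (1 − 0.56) × (1 − 0.12) × (1 − 0.29) = 0.44 × 0.88 × 0.71 = 0.274912
P(at least one) = 1 − 0.274912 = 0.725088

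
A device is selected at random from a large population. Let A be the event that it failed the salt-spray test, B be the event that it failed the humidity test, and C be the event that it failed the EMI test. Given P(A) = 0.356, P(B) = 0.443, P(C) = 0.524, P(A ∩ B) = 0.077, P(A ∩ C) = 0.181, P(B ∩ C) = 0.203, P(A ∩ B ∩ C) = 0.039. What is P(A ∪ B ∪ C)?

0.901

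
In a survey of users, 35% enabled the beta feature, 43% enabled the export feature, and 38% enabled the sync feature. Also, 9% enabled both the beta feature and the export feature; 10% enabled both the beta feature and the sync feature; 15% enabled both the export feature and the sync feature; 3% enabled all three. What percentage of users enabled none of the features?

Apply inclusion-exclusion:
P(≥1) = 35 + 43 + 38 − 9 − 10 − 15 + 3 = 85%
P(none) = 100% − 85% = 15%

15%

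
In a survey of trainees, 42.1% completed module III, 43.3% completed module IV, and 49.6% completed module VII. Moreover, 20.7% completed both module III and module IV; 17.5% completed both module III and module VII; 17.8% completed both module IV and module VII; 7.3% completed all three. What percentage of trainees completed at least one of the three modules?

86.3%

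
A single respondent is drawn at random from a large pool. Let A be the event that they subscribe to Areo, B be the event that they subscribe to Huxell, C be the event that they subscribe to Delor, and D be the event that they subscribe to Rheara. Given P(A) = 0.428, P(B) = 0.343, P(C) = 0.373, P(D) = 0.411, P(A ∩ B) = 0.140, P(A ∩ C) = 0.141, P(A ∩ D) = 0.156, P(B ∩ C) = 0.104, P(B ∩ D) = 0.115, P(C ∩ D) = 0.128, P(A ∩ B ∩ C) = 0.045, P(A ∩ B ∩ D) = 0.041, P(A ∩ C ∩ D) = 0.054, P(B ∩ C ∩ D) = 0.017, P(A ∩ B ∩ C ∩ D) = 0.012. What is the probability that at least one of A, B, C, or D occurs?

0.916

P(A ∪ B ∪ C ∪ D) = 0.428 + 0.343 + 0.373 + 0.411 − 0.140 − 0.141 − 0.156 − 0.104 − 0.115 − 0.128 + 0.045 + 0.041 + 0.054 + 0.017 − 0.012 = 0.916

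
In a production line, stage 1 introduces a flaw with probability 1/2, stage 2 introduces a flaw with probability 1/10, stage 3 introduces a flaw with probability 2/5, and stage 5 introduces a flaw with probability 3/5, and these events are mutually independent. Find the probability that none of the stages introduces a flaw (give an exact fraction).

P(none) = (1 − 1/2) × (1 − 1/10) × (1 − 2/5) × (1 − 3/5) = 1/2 × 9/10 × 3/5 × 2/5 = 27/250

27/250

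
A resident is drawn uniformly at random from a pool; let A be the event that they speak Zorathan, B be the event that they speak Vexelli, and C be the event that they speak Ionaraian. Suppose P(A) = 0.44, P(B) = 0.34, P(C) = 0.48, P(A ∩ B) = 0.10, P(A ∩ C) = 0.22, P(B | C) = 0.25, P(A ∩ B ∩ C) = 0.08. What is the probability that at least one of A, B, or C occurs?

0.90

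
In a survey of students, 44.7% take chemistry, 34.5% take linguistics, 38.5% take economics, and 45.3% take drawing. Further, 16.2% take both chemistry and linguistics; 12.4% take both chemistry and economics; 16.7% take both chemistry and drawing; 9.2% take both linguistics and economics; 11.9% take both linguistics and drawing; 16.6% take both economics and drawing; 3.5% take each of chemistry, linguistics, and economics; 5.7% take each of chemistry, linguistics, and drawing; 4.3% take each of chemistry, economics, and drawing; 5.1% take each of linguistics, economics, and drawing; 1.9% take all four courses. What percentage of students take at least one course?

Inclusion–exclusion gives
P(union) = 44.7 + 34.5 + 38.5 + 45.3 − 16.2 − 12.4 − 16.7 − 9.2 − 11.9 − 16.6 + 3.5 + 5.7 + 4.3 + 5.1 − 1.9 = 96.7%

96.7%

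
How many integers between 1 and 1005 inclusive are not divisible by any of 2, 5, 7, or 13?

318

Inclusion–exclusion gives
502 + 201 + 143 + 77 − 100 − 71 − 38 − 28 − 15 − 11 + 14 + 7 + 5 + 2 − 1 = 687
1005 − 687 = 318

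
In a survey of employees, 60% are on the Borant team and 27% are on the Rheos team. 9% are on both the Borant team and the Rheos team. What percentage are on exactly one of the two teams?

P(exactly one) = 60 + 27 − 2·9 = 69%

69%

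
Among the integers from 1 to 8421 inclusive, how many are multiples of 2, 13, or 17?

4763

By inclusion–exclusion:
floor(8421/2) + floor(8421/13) + floor(8421/17) − floor(8421/26) − floor(8421/34) − floor(8421/221) + floor(8421/442) = 4210 + 647 + 495 − 323 − 247 − 38 + 19 = 4763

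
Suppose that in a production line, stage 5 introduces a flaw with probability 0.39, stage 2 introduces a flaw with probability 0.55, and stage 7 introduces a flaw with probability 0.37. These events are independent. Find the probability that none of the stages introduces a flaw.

0.172935

Since the events are independent, P(none) is the product of the individual non-occurrence probabilities.
P(none) = (1 − 0.39) × (1 − 0.55) × (1 − 0.37) = 0.61 × 0.45 × 0.63 = 0.172935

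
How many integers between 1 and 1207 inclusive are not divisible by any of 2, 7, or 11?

471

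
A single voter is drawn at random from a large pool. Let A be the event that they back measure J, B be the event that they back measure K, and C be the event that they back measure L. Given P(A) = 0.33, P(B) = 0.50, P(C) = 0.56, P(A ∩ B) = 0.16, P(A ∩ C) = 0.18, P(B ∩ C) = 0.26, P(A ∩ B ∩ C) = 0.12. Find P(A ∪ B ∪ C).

By inclusion-exclusion,
P(A ∪ B ∪ C) = 0.33 + 0.50 + 0.56 − 0.16 − 0.18 − 0.26 + 0.12 = 0.91

0.91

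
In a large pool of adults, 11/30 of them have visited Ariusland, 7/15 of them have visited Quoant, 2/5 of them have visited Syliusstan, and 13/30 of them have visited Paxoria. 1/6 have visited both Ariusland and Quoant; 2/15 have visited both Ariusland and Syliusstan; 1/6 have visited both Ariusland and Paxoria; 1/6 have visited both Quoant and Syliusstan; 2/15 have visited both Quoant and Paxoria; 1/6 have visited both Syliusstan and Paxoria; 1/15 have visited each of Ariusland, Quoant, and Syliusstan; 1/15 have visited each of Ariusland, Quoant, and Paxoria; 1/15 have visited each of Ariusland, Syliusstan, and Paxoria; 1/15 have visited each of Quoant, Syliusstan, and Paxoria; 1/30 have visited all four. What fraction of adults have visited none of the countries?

1/30

Using inclusion–exclusion:
P(union) = 11/30 + 7/15 + 2/5 + 13/30 − 1/6 − 2/15 − 1/6 − 1/6 − 2/15 − 1/6 + 1/15 + 1/15 + 1/15 + 1/15 − 1/30 = 29/30
P(none) = 1 − 29/30 = 1/30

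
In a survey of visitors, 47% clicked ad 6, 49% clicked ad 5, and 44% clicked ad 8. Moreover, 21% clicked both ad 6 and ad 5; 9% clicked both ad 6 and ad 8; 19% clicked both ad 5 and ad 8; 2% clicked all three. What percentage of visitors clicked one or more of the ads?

By inclusion-exclusion,
P(union) = 47 + 49 + 44 − 21 − 9 − 19 + 2 = 93%

93%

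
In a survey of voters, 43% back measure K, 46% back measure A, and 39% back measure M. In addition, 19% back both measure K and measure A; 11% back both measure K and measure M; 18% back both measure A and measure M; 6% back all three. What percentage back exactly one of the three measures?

50%

By inclusion–exclusion (exactly-one form):
P(exactly one) = 43 + 46 + 39 − 2·19 − 2·11 − 2·18 + 3·6 = 50%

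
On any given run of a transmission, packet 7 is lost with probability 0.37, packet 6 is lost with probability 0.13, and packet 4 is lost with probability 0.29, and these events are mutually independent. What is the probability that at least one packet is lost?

P(none) = (1 − 0.37) × (1 − 0.13) × (1 − 0.29) = 0.63 × 0.87 × 0.71 = 0.389151
P(at least one) = 1 − 0.389151 = 0.610849

0.610849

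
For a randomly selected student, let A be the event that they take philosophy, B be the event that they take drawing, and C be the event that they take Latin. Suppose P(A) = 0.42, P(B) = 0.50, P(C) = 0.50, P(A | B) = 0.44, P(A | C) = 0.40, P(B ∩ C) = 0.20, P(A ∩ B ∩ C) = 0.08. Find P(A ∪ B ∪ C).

0.88

P(A ∩ B) = P(B)·P(A|B) = 0.50 × 0.44 = 0.22
P(A ∩ C) = P(C)·P(A|C) = 0.50 × 0.40 = 0.20
P(A ∪ B ∪ C) = 0.42 + 0.50 + 0.50 − 0.22 − 0.20 − 0.20 + 0.08 = 0.88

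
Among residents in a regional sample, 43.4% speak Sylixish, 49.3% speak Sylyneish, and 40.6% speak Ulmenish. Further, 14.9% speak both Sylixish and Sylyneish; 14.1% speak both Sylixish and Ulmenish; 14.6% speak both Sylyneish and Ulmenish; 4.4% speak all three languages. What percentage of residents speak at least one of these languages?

94.1%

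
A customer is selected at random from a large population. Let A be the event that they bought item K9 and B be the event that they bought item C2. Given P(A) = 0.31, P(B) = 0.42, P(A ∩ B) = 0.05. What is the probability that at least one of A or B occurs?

0.68

Inclusion–exclusion gives
P(A ∪ B) = 0.31 + 0.42 − 0.05 = 0.68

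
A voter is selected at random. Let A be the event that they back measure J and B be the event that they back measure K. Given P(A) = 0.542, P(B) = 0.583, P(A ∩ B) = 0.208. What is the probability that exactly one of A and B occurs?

Using the inclusion–exclusion count for exactly one event:
P(exactly one) = 0.542 + 0.583 − 2·0.208 = 0.709

0.709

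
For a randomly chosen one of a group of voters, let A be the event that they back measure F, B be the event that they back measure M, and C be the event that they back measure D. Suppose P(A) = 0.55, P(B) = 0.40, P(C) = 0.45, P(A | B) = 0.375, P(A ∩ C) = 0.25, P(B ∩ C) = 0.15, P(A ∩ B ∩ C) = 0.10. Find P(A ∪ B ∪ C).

0.95

P(A ∩ B) = P(B)·P(A|B) = 0.40 × 0.375 = 0.15
By inclusion–exclusion:
P(A ∪ B ∪ C) = 0.55 + 0.40 + 0.45 − 0.15 − 0.25 − 0.15 + 0.10 = 0.95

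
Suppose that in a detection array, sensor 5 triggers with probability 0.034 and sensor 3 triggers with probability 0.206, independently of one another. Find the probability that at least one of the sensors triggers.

P(none) = (1 − 0.034) × (1 − 0.206) = 0.966 × 0.794 = 0.767004
P(at least one) = 1 − 0.767004 = 0.232996

0.232996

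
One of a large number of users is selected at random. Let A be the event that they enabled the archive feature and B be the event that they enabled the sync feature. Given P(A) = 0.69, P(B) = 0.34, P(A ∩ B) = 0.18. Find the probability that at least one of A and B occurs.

0.85

By inclusion-exclusion,
P(A ∪ B) = 0.69 + 0.34 − 0.18 = 0.85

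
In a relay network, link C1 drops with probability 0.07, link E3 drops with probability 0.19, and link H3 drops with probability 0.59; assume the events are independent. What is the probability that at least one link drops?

0.691147

Since the events are independent, P(none) is the product of the individual non-occurrence probabilities.
P(none) = (1 − 0.07) × (1 − 0.19) × (1 − 0.59) = 0.93 × 0.81 × 0.41 = 0.308853
P(at least one) = 1 − 0.308853 = 0.691147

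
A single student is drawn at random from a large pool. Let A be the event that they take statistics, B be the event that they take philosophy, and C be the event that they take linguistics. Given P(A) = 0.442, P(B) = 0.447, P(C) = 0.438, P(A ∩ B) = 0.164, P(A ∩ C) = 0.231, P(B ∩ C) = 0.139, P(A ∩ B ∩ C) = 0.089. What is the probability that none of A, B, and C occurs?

0.118

P(A ∪ B ∪ C) = 0.442 + 0.447 + 0.438 − 0.164 − 0.231 − 0.139 + 0.089 = 0.882
P(none) = 1 − 0.882 = 0.118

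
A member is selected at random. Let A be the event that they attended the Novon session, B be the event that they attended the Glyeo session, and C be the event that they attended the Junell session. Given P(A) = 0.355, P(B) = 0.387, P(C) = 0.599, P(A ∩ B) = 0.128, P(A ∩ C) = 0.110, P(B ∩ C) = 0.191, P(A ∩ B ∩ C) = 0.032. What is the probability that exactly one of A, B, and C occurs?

0.579

P(exactly one) = 0.355 + 0.387 + 0.599 − 2·0.128 − 2·0.110 − 2·0.191 + 3·0.032 = 0.579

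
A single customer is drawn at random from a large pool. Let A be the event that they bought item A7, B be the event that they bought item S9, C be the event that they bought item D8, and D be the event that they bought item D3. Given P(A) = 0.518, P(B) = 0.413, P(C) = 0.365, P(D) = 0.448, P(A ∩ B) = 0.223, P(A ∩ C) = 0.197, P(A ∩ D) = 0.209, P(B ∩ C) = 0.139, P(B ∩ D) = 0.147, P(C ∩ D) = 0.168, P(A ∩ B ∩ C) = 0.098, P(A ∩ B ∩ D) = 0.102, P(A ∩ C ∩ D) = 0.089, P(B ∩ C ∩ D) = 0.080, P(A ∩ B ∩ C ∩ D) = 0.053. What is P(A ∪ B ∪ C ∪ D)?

Inclusion–exclusion gives
P(A ∪ B ∪ C ∪ D) = 0.518 + 0.413 + 0.365 + 0.448 − 0.223 − 0.197 − 0.209 − 0.139 − 0.147 − 0.168 + 0.098 + 0.102 + 0.089 + 0.080 − 0.053 = 0.977

0.977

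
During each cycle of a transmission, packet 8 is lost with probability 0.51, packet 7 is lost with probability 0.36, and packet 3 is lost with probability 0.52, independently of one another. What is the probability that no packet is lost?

0.150528

P(none) = (1 − 0.51) × (1 − 0.36) × (1 − 0.52) = 0.49 × 0.64 × 0.48 = 0.150528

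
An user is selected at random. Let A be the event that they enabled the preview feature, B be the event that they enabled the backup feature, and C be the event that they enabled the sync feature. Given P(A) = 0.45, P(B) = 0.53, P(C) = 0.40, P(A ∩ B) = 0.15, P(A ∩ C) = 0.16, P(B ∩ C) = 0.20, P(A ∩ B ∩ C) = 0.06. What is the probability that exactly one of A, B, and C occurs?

0.54

By inclusion–exclusion (exactly-one form):
P(exactly one) = 0.45 + 0.53 + 0.40 − 2·0.15 − 2·0.16 − 2·0.20 + 3·0.06 = 0.54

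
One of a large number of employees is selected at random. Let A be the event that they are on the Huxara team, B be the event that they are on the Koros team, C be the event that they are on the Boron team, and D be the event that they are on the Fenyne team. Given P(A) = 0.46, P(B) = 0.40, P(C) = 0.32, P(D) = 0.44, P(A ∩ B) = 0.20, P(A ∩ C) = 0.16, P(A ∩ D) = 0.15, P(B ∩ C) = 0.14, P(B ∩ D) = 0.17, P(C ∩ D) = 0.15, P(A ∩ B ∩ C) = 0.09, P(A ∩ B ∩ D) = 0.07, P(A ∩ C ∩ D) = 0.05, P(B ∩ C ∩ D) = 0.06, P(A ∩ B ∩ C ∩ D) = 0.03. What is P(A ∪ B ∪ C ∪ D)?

By inclusion–exclusion:
P(A ∪ B ∪ C ∪ D) = 0.46 + 0.40 + 0.32 + 0.44 − 0.20 − 0.16 − 0.15 − 0.14 − 0.17 − 0.15 + 0.09 + 0.07 + 0.05 + 0.06 − 0.03 = 0.89

0.89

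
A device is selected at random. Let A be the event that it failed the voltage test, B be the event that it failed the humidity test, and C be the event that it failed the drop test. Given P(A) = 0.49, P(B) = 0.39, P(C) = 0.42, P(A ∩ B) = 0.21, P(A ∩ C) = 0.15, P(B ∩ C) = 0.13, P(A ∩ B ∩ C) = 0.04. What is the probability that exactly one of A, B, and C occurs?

0.44

By inclusion–exclusion (exactly-one form):
P(exactly one) = 0.49 + 0.39 + 0.42 − 2·0.21 − 2·0.15 − 2·0.13 + 3·0.04 = 0.44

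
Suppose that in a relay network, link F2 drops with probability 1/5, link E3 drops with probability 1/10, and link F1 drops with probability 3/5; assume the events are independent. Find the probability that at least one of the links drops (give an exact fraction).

P(none) = (1 − 1/5) × (1 − 1/10) × (1 − 3/5) = 4/5 × 9/10 × 2/5 = 36/125
P(at least one) = 1 − 36/125 = 89/125

89/125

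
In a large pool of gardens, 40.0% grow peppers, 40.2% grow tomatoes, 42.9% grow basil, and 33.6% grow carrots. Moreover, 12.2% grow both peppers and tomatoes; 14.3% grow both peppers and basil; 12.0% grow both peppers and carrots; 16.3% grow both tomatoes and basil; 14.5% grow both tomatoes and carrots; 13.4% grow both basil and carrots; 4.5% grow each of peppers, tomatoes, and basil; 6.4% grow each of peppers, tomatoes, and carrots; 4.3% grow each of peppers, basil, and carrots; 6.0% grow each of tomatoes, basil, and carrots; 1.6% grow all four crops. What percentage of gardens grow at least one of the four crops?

93.6%

P(at least one) = 40.0 + 40.2 + 42.9 + 33.6 − 12.2 − 14.3 − 12.0 − 16.3 − 14.5 − 13.4 + 4.5 + 6.4 + 4.3 + 6.0 − 1.6 = 93.6%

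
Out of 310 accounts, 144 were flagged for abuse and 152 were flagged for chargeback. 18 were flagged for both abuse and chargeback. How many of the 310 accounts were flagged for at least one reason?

|union| = 144 + 152 − 18 = 278

278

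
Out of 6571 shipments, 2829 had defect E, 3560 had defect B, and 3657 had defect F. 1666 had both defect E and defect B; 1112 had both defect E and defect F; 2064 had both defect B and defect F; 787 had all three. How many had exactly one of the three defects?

2723

Using the inclusion–exclusion count for exactly one event:
|exactly one| = 2829 + 3560 + 3657 − 2·1666 − 2·1112 − 2·2064 + 3·787 = 2723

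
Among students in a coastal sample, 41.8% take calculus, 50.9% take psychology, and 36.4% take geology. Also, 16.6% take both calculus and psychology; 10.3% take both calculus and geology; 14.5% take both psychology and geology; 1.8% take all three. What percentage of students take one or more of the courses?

Using inclusion–exclusion:
P(union) = 41.8 + 50.9 + 36.4 − 16.6 − 10.3 − 14.5 + 1.8 = 89.5%

89.5%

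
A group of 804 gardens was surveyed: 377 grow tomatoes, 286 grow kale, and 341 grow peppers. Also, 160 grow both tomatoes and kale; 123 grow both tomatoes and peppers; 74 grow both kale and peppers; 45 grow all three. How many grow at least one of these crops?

692

|union| = 377 + 286 + 341 − 160 − 123 − 74 + 45 = 692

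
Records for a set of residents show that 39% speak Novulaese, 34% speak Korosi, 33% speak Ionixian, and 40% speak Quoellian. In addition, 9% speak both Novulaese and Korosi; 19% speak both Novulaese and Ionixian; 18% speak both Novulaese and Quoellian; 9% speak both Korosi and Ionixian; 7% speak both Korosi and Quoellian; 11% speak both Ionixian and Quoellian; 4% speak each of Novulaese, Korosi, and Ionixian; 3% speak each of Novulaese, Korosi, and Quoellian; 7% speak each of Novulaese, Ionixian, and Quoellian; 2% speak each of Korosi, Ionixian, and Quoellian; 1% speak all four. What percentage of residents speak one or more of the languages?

Using inclusion–exclusion:
P(union) = 39 + 34 + 33 + 40 − 9 − 19 − 18 − 9 − 7 − 11 + 4 + 3 + 7 + 2 − 1 = 88%

88%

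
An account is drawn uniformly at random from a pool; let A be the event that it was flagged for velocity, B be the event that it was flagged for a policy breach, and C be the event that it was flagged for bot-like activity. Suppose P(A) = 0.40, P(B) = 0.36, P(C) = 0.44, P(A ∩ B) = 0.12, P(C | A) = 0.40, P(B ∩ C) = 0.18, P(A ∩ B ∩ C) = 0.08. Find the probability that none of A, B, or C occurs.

0.18

P(A ∩ C) = P(A)·P(C|A) = 0.40 × 0.40 = 0.16
Using inclusion–exclusion:
P(A ∪ B ∪ C) = 0.40 + 0.36 + 0.44 − 0.12 − 0.16 − 0.18 + 0.08 = 0.82
P(none) = 1 − 0.82 = 0.18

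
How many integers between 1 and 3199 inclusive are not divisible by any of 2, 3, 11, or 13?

895

⌊3199/2⌋ + ⌊3199/3⌋ + ⌊3199/11⌋ + ⌊3199/13⌋ − ⌊3199/6⌋ − ⌊3199/22⌋ − ⌊3199/26⌋ − ⌊3199/33⌋ − ⌊3199/39⌋ − ⌊3199/143⌋ + ⌊3199/66⌋ + ⌊3199/78⌋ + ⌊3199/286⌋ + ⌊3199/429⌋ − ⌊3199/858⌋ = 1599 + 1066 + 290 + 246 − 533 − 145 − 123 − 96 − 82 − 22 + 48 + 41 + 11 + 7 − 3 = 2304
3199 − 2304 = 895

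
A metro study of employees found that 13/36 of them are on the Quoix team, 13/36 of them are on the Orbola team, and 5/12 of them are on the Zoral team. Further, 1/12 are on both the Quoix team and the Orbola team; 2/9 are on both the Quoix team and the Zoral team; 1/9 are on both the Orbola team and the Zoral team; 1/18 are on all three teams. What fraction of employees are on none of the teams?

P(at least one) = 13/36 + 13/36 + 5/12 − 1/12 − 2/9 − 1/9 + 1/18 = 7/9
P(none) = 1 − 7/9 = 2/9

2/9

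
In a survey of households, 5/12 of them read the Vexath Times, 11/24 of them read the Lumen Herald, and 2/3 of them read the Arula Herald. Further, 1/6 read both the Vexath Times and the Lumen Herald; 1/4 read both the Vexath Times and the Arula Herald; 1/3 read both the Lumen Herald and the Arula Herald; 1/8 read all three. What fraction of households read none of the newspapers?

1/12

P(at least one) = 5/12 + 11/24 + 2/3 − 1/6 − 1/4 − 1/3 + 1/8 = 11/12
P(none) = 1 − 11/12 = 1/12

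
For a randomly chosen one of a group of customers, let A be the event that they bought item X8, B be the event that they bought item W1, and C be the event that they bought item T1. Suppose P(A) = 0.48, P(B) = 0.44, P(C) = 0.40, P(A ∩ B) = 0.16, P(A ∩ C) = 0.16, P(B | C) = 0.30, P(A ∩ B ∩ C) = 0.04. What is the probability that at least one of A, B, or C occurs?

0.92

P(B ∩ C) = P(C)·P(B|C) = 0.40 × 0.30 = 0.12
P(A ∪ B ∪ C) = 0.48 + 0.44 + 0.40 − 0.16 − 0.16 − 0.12 + 0.04 = 0.92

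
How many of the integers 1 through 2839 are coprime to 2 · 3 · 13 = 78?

874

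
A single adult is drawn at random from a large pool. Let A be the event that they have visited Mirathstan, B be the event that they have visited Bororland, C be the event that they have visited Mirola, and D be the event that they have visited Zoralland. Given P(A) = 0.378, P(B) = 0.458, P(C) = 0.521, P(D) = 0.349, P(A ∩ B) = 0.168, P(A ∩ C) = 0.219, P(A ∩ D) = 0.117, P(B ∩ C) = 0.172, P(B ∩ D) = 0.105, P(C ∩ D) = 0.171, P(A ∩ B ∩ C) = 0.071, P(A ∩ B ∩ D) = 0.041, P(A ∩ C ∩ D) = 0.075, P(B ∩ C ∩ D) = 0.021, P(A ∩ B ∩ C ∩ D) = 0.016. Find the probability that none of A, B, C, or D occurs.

P(A ∪ B ∪ C ∪ D) = 0.378 + 0.458 + 0.521 + 0.349 − 0.168 − 0.219 − 0.117 − 0.172 − 0.105 − 0.171 + 0.071 + 0.041 + 0.075 + 0.021 − 0.016 = 0.946
P(none) = 1 − 0.946 = 0.054

0.054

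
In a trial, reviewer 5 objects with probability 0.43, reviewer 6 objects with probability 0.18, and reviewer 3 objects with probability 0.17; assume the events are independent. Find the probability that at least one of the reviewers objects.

0.612058

P(none) = (1 − 0.43) × (1 − 0.18) × (1 − 0.17) = 0.57 × 0.82 × 0.83 = 0.387942
P(at least one) = 1 − 0.387942 = 0.612058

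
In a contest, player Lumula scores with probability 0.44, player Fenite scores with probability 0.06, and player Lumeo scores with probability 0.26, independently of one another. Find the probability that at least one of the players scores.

0.610464

P(none) = (1 − 0.44) × (1 − 0.06) × (1 − 0.26) = 0.56 × 0.94 × 0.74 = 0.389536
P(at least one) = 1 − 0.389536 = 0.610464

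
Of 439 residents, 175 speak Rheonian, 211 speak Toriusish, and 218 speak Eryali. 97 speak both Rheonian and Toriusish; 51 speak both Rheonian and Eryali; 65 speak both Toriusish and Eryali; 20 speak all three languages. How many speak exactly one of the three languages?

238

|exactly one| = 175 + 211 + 218 − 2·97 − 2·51 − 2·65 + 3·20 = 238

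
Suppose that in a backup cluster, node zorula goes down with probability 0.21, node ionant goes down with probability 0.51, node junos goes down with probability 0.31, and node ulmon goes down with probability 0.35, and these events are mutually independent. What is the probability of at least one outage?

0.82638565

Since the events are independent, P(none) is the product of the individual non-occurrence probabilities.
P(none) = (1 − 0.21) × (1 − 0.51) × (1 − 0.31) × (1 − 0.35) = 0.79 × 0.49 × 0.69 × 0.65 = 0.17361435
P(at least one) = 1 − 0.17361435 = 0.82638565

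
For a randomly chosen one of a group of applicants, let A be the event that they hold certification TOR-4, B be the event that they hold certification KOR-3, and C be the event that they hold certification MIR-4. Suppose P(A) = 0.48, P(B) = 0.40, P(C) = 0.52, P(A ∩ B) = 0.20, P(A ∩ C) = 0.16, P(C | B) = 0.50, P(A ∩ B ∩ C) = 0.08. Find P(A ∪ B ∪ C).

P(B ∩ C) = P(B)·P(C|B) = 0.40 × 0.50 = 0.20
By inclusion–exclusion:
P(A ∪ B ∪ C) = 0.48 + 0.40 + 0.52 − 0.20 − 0.16 − 0.20 + 0.08 = 0.92

0.92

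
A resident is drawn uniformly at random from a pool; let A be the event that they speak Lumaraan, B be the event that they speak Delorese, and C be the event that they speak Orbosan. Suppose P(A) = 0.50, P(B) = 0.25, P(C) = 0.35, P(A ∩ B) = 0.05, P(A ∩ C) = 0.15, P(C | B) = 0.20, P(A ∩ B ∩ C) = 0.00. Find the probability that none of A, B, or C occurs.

0.15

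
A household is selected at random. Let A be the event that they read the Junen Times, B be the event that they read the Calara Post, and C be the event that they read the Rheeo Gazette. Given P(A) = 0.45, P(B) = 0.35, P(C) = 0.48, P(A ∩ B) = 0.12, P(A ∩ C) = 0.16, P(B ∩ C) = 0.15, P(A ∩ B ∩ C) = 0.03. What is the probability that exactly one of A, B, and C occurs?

Using the inclusion–exclusion count for exactly one event:
P(exactly one) = 0.45 + 0.35 + 0.48 − 2·0.12 − 2·0.16 − 2·0.15 + 3·0.03 = 0.51

0.51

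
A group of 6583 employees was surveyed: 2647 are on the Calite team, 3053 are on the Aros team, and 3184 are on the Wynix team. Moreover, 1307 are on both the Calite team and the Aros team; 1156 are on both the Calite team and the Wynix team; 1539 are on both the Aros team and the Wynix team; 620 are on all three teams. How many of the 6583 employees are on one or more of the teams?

5502

By inclusion–exclusion:
N(≥1) = 2647 + 3053 + 3184 − 1307 − 1156 − 1539 + 620 = 5502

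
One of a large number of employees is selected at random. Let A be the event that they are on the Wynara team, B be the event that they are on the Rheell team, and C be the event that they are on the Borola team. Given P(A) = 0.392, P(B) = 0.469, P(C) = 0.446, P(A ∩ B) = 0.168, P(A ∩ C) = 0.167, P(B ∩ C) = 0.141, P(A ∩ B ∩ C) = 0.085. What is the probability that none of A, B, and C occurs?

0.084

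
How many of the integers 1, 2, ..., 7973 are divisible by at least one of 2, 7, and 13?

Inclusion–exclusion gives
⌊7973/2⌋ + ⌊7973/7⌋ + ⌊7973/13⌋ − ⌊7973/14⌋ − ⌊7973/26⌋ − ⌊7973/91⌋ + ⌊7973/182⌋ = 3986 + 1139 + 613 − 569 − 306 − 87 + 43 = 4819

4819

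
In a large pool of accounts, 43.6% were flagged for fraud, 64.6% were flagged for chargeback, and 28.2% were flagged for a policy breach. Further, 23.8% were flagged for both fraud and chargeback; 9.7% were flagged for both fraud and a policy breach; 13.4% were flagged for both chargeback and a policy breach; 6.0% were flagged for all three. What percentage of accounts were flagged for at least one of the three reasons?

95.5%

By inclusion–exclusion:
P(≥1) = 43.6 + 64.6 + 28.2 − 23.8 − 9.7 − 13.4 + 6.0 = 95.5%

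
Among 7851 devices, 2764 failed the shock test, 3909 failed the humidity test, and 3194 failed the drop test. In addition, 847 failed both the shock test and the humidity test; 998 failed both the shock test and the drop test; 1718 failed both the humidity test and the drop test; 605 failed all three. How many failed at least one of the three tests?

6909

|at least one| = 2764 + 3909 + 3194 − 847 − 998 − 1718 + 605 = 6909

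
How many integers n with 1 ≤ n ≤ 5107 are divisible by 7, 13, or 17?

By inclusion-exclusion,
729 + 392 + 300 − 56 − 42 − 23 + 3 = 1303

1303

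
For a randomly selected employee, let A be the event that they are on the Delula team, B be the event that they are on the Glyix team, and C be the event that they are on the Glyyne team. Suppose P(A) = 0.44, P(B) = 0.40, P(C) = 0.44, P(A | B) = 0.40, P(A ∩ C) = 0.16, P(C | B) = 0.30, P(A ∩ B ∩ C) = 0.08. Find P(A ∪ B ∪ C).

P(A ∩ B) = P(B)·P(A|B) = 0.40 × 0.40 = 0.16
P(B ∩ C) = P(B)·P(C|B) = 0.40 × 0.30 = 0.12
Inclusion–exclusion gives
P(A ∪ B ∪ C) = 0.44 + 0.40 + 0.44 − 0.16 − 0.16 − 0.12 + 0.08 = 0.92

0.92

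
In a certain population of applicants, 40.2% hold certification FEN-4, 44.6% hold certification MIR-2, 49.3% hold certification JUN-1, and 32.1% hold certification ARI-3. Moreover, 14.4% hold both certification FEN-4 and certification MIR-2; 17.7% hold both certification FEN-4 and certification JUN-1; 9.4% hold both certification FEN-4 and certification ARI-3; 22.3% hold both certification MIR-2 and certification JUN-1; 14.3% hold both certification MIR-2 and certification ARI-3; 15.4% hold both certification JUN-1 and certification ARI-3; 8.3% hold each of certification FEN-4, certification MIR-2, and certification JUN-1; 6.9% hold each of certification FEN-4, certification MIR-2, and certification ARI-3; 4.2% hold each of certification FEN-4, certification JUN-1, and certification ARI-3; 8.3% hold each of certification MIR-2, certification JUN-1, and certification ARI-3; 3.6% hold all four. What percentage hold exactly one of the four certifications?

47.9%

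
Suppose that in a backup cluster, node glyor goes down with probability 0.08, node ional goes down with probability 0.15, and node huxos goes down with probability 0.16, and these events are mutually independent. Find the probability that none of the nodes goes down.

Independence gives P(none) = ∏(1 − pᵢ).
P(none) = (1 − 0.08) × (1 − 0.15) × (1 − 0.16) = 0.92 × 0.85 × 0.84 = 0.65688

0.65688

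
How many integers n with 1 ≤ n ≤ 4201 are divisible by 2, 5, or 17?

2619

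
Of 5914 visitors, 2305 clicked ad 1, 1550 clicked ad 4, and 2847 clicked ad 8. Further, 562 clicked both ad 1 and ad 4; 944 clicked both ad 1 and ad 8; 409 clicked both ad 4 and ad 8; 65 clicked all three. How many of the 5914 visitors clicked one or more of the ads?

4852

Inclusion–exclusion gives
|at least one| = 2305 + 1550 + 2847 − 562 − 944 − 409 + 65 = 4852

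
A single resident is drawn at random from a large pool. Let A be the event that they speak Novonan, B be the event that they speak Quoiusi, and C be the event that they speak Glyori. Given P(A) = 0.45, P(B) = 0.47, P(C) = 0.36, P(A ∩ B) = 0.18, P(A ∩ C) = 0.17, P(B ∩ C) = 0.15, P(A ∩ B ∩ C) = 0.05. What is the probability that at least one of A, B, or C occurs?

0.83

By inclusion-exclusion,
P(A ∪ B ∪ C) = 0.45 + 0.47 + 0.36 − 0.18 − 0.17 − 0.15 + 0.05 = 0.83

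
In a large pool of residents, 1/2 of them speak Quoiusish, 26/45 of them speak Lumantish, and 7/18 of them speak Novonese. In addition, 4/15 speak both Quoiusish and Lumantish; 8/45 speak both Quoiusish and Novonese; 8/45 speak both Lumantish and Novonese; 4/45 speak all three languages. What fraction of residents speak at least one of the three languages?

By inclusion-exclusion,
P(≥1) = 1/2 + 26/45 + 7/18 − 4/15 − 8/45 − 8/45 + 4/45 = 14/15

14/15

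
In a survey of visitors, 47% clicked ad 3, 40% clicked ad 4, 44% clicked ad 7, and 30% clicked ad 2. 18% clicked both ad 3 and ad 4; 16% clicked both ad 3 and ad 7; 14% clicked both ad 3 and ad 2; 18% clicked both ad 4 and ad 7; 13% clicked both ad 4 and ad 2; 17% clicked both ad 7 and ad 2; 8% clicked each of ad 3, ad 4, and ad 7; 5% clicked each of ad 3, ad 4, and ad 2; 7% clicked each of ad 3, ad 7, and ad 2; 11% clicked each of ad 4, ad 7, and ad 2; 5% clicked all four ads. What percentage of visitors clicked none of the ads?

9%

P(at least one) = 47 + 40 + 44 + 30 − 18 − 16 − 14 − 18 − 13 − 17 + 8 + 5 + 7 + 11 − 5 = 91%
P(none) = 100% − 91% = 9%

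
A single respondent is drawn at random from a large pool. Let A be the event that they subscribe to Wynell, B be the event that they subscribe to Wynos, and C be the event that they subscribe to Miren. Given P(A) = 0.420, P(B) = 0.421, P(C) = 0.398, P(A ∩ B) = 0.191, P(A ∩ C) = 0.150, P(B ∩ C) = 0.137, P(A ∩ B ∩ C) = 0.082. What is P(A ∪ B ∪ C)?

0.843

Inclusion–exclusion gives
P(A ∪ B ∪ C) = 0.420 + 0.421 + 0.398 − 0.191 − 0.150 − 0.137 + 0.082 = 0.843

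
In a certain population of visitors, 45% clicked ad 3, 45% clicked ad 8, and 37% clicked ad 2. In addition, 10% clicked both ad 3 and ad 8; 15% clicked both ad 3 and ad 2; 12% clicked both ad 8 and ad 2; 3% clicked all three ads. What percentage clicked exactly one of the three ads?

62%

P(exactly one) = 45 + 45 + 37 − 2·10 − 2·15 − 2·12 + 3·3 = 62%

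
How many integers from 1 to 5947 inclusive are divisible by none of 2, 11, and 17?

By inclusion–exclusion:
⌊5947/2⌋ + ⌊5947/11⌋ + ⌊5947/17⌋ − ⌊5947/22⌋ − ⌊5947/34⌋ − ⌊5947/187⌋ + ⌊5947/374⌋ = 2973 + 540 + 349 − 270 − 174 − 31 + 15 = 3402
5947 − 3402 = 2545

2545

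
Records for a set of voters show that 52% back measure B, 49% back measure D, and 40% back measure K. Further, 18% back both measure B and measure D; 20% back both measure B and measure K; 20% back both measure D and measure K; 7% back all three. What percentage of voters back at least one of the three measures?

By inclusion–exclusion:
P(≥1) = 52 + 49 + 40 − 18 − 20 − 20 + 7 = 90%

90%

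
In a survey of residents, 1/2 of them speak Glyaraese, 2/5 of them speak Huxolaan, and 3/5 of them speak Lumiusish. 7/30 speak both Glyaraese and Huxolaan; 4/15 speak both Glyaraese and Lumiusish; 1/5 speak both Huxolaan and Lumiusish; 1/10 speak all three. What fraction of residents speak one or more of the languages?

9/10

By inclusion-exclusion,
P(at least one) = 1/2 + 2/5 + 3/5 − 7/30 − 4/15 − 1/5 + 1/10 = 9/10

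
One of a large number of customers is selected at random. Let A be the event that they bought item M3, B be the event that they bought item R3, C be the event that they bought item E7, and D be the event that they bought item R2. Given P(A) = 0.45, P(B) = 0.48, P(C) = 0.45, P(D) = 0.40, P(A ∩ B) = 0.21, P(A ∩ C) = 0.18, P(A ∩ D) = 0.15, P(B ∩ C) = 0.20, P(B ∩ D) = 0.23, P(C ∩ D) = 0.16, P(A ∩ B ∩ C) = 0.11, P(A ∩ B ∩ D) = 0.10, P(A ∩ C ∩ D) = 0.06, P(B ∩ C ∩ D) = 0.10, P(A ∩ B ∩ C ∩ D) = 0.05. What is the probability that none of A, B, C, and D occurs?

0.03

P(A ∪ B ∪ C ∪ D) = 0.45 + 0.48 + 0.45 + 0.40 − 0.21 − 0.18 − 0.15 − 0.20 − 0.23 − 0.16 + 0.11 + 0.10 + 0.06 + 0.10 − 0.05 = 0.97
P(none) = 1 − 0.97 = 0.03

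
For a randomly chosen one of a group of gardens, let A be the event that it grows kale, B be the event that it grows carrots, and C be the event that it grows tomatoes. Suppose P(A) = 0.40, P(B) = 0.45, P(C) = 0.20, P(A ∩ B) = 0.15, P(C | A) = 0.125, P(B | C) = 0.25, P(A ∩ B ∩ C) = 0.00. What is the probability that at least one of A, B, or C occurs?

P(A ∩ C) = P(A)·P(C|A) = 0.40 × 0.125 = 0.05
P(B ∩ C) = P(C)·P(B|C) = 0.20 × 0.25 = 0.05
P(A ∪ B ∪ C) = 0.40 + 0.45 + 0.20 − 0.15 − 0.05 − 0.05 + 0.00 = 0.80

0.80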